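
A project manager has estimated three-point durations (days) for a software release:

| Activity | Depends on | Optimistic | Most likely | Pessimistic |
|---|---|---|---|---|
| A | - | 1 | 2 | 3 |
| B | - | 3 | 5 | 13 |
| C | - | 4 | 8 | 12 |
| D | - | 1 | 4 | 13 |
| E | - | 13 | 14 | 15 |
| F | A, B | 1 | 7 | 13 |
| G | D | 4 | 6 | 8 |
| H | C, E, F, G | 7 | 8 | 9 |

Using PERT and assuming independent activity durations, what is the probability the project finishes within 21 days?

0.017

te_A = (1 + 4·2 + 3)/6 = 12/6 = 2; σ²_A = ((3−1)/6)² = 0.111
te_B = (3 + 4·5 + 13)/6 = 36/6 = 6; σ²_B = ((13−3)/6)² = 2.778
te_C = (4 + 4·8 + 12)/6 = 48/6 = 8; σ²_C = ((12−4)/6)² = 1.778
te_D = (1 + 4·4 + 13)/6 = 30/6 = 5; σ²_D = ((13−1)/6)² = 4.000
te_E = (13 + 4·14 + 15)/6 = 84/6 = 14; σ²_E = ((15−13)/6)² = 0.111
te_F = (1 + 4·7 + 13)/6 = 42/6 = 7; σ²_F = ((13−1)/6)² = 4.000
te_G = (4 + 4·6 + 8)/6 = 36/6 = 6; σ²_G = ((8−4)/6)² = 0.444
te_H = (7 + 4·8 + 9)/6 = 48/6 = 8; σ²_H = ((9−7)/6)² = 0.111

Forward pass:
ES_A = 0; EF_A = 2
ES_B = 0; EF_B = 6
ES_C = 0; EF_C = 8
ES_D = 0; EF_D = 5
ES_E = 0; EF_E = 14
ES_F = max(EF_A=2, EF_B=6) = 6; EF_F = 6+7 = 13
ES_G = 5; EF_G = 5+6 = 11
ES_H = max(EF_C=8, EF_E=14, EF_F=13, EF_G=11) = 14; EF_H = 14+8 = 22
Expected project duration μ = 22 days. Critical path: E → H.

Variance along critical path = 0.111 + 0.111 = 0.222; σ = √0.222 = 0.471 days.
Z = (21 − 22) / 0.471 = -2.121
P(T ≤ 21) = Φ(-2.121) ≈ 0.017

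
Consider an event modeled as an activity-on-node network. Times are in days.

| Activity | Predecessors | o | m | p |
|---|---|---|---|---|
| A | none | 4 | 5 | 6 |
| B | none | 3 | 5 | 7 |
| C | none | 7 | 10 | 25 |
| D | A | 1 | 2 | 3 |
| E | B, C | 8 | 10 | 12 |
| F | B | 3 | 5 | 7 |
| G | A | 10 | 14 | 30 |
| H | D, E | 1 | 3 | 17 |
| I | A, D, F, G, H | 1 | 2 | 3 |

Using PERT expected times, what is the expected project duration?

29 days

te_A = (4 + 4·5 + 6)/6 = 30/6 = 5
te_B = (3 + 4·5 + 7)/6 = 30/6 = 5
te_C = (7 + 4·10 + 25)/6 = 72/6 = 12
te_D = (1 + 4·2 + 3)/6 = 12/6 = 2
te_E = (8 + 4·10 + 12)/6 = 60/6 = 10
te_F = (3 + 4·5 + 7)/6 = 30/6 = 5
te_G = (10 + 4·14 + 30)/6 = 96/6 = 16
te_H = (1 + 4·3 + 17)/6 = 30/6 = 5
te_I = (1 + 4·2 + 3)/6 = 12/6 = 2

Forward pass:
ES_A = 0; EF_A = 5
ES_B = 0; EF_B = 5
ES_C = 0; EF_C = 12
ES_D = 5; EF_D = 5+2 = 7
ES_E = max(EF_B=5, EF_C=12) = 12; EF_E = 12+10 = 22
ES_F = 5; EF_F = 5+5 = 10
ES_G = 5; EF_G = 5+16 = 21
ES_H = max(EF_D=7, EF_E=22) = 22; EF_H = 22+5 = 27
ES_I = max(EF_A=5, EF_D=7, EF_F=10, EF_G=21, EF_H=27) = 27; EF_I = 27+2 = 29
Expected project duration μ = 29 days. Critical path: C → E → H → I.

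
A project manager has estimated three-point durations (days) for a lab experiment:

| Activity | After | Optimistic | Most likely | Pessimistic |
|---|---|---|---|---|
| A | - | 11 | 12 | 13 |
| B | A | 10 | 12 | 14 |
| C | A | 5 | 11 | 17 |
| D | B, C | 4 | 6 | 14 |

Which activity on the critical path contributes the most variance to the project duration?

D

te_A = (11 + 4·12 + 13)/6 = 72/6 = 12; σ²_A = ((13−11)/6)² = 0.111
te_B = (10 + 4·12 + 14)/6 = 72/6 = 12; σ²_B = ((14−10)/6)² = 0.444
te_C = (5 + 4·11 + 17)/6 = 66/6 = 11; σ²_C = ((17−5)/6)² = 4.000
te_D = (4 + 4·6 + 14)/6 = 42/6 = 7; σ²_D = ((14−4)/6)² = 2.778

Forward pass:
ES_A = 0; EF_A = 12
ES_B = 12; EF_B = 12+12 = 24
ES_C = 12; EF_C = 12+11 = 23
ES_D = max(EF_B=24, EF_C=23) = 24; EF_D = 24+7 = 31
Expected project duration μ = 31 days. Critical path: A → B → D.

Variances on critical path: σ²_A=0.111, σ²_B=0.444, σ²_D=2.778.
Largest is σ²_D = 2.778.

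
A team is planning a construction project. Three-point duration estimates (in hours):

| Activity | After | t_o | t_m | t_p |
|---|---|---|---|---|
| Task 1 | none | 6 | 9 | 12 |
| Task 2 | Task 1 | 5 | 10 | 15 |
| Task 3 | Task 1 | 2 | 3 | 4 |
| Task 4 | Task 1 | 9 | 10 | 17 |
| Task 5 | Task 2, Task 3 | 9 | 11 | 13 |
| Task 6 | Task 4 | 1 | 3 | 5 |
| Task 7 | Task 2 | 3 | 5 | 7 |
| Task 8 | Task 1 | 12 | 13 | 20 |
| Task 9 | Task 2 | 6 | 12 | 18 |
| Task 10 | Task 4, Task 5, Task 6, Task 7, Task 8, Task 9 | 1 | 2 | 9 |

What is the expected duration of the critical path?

te_Task 1 = (6 + 4·9 + 12)/6 = 54/6 = 9
te_Task 2 = (5 + 4·10 + 15)/6 = 60/6 = 10
te_Task 3 = (2 + 4·3 + 4)/6 = 18/6 = 3
te_Task 4 = (9 + 4·10 + 17)/6 = 66/6 = 11
te_Task 5 = (9 + 4·11 + 13)/6 = 66/6 = 11
te_Task 6 = (1 + 4·3 + 5)/6 = 18/6 = 3
te_Task 7 = (3 + 4·5 + 7)/6 = 30/6 = 5
te_Task 8 = (12 + 4·13 + 20)/6 = 84/6 = 14
te_Task 9 = (6 + 4·12 + 18)/6 = 72/6 = 12
te_Task 10 = (1 + 4·2 + 9)/6 = 18/6 = 3

Forward pass:
ES_Task 1 = 0; EF_Task 1 = 9
ES_Task 2 = 9; EF_Task 2 = 9+10 = 19
ES_Task 3 = 9; EF_Task 3 = 9+3 = 12
ES_Task 4 = 9; EF_Task 4 = 9+11 = 20
ES_Task 5 = max(EF_Task 2=19, EF_Task 3=12) = 19; EF_Task 5 = 19+11 = 30
ES_Task 6 = 20; EF_Task 6 = 20+3 = 23
ES_Task 7 = 19; EF_Task 7 = 19+5 = 24
ES_Task 8 = 9; EF_Task 8 = 9+14 = 23
ES_Task 9 = 19; EF_Task 9 = 19+12 = 31
ES_Task 10 = max(EF_Task 4=20, EF_Task 5=30, EF_Task 6=23, EF_Task 7=24, EF_Task 8=23, EF_Task 9=31) = 31; EF_Task 10 = 31+3 = 34
Expected project duration μ = 34 hours. Critical path: Task 1 → Task 2 → Task 9 → Task 10.

34 hours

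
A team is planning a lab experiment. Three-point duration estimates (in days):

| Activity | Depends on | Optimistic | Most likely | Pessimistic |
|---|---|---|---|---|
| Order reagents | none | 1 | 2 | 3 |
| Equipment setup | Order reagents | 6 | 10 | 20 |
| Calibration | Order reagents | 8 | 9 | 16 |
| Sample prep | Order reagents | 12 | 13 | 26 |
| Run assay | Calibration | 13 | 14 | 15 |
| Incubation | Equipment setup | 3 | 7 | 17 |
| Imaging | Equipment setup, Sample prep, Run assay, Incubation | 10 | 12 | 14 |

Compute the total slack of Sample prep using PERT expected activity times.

te_Order reagents = (1 + 4·2 + 3)/6 = 12/6 = 2
te_Equipment setup = (6 + 4·10 + 20)/6 = 66/6 = 11
te_Calibration = (8 + 4·9 + 16)/6 = 60/6 = 10
te_Sample prep = (12 + 4·13 + 26)/6 = 90/6 = 15
te_Run assay = (13 + 4·14 + 15)/6 = 84/6 = 14
te_Incubation = (3 + 4·7 + 17)/6 = 48/6 = 8
te_Imaging = (10 + 4·12 + 14)/6 = 72/6 = 12

Forward pass:
ES_Order reagents = 0; EF_Order reagents = 2
ES_Equipment setup = 2; EF_Equipment setup = 2+11 = 13
ES_Calibration = 2; EF_Calibration = 2+10 = 12
ES_Sample prep = 2; EF_Sample prep = 2+15 = 17
ES_Run assay = 12; EF_Run assay = 12+14 = 26
ES_Incubation = 13; EF_Incubation = 13+8 = 21
ES_Imaging = max(EF_Equipment setup=13, EF_Sample prep=17, EF_Run assay=26, EF_Incubation=21) = 26; EF_Imaging = 26+12 = 38
Expected project duration μ = 38 days. Critical path: Order reagents → Calibration → Run assay → Imaging.

Backward pass:
LF_Imaging = 38; LS_Imaging = 38−12 = 26
LF_Incubation = LS_Imaging = 26; LS_Incubation = 26−8 = 18
LF_Run assay = LS_Imaging = 26; LS_Run assay = 26−14 = 12
LF_Sample prep = LS_Imaging = 26; LS_Sample prep = 26−15 = 11
LF_Calibration = LS_Run assay = 12; LS_Calibration = 12−10 = 2
LF_Equipment setup = min(LS_Incubation=18, LS_Imaging=26) = 18; LS_Equipment setup = 18−11 = 7
LF_Order reagents = min(LS_Equipment setup=7, LS_Calibration=2, LS_Sample prep=11) = 2; LS_Order reagents = 2−2 = 0
Slack_Sample prep = LS_Sample prep − ES_Sample prep = 11 − 2 = 9

9 days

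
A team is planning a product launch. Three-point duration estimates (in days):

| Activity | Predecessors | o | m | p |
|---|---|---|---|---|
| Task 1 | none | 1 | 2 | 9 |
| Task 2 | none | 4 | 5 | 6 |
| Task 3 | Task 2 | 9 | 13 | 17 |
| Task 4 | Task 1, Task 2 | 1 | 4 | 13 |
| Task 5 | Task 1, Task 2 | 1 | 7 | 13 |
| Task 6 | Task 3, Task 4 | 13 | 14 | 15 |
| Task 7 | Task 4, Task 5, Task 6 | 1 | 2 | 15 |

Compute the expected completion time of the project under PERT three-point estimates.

36 days

te_Task 1 = (1 + 4·2 + 9)/6 = 18/6 = 3
te_Task 2 = (4 + 4·5 + 6)/6 = 30/6 = 5
te_Task 3 = (9 + 4·13 + 17)/6 = 78/6 = 13
te_Task 4 = (1 + 4·4 + 13)/6 = 30/6 = 5
te_Task 5 = (1 + 4·7 + 13)/6 = 42/6 = 7
te_Task 6 = (13 + 4·14 + 15)/6 = 84/6 = 14
te_Task 7 = (1 + 4·2 + 15)/6 = 24/6 = 4

Forward pass:
ES_Task 1 = 0; EF_Task 1 = 3
ES_Task 2 = 0; EF_Task 2 = 5
ES_Task 3 = 5; EF_Task 3 = 5+13 = 18
ES_Task 4 = max(EF_Task 1=3, EF_Task 2=5) = 5; EF_Task 4 = 5+5 = 10
ES_Task 5 = max(EF_Task 1=3, EF_Task 2=5) = 5; EF_Task 5 = 5+7 = 12
ES_Task 6 = max(EF_Task 3=18, EF_Task 4=10) = 18; EF_Task 6 = 18+14 = 32
ES_Task 7 = max(EF_Task 4=10, EF_Task 5=12, EF_Task 6=32) = 32; EF_Task 7 = 32+4 = 36
Expected project duration μ = 36 days. Critical path: Task 2 → Task 3 → Task 6 → Task 7.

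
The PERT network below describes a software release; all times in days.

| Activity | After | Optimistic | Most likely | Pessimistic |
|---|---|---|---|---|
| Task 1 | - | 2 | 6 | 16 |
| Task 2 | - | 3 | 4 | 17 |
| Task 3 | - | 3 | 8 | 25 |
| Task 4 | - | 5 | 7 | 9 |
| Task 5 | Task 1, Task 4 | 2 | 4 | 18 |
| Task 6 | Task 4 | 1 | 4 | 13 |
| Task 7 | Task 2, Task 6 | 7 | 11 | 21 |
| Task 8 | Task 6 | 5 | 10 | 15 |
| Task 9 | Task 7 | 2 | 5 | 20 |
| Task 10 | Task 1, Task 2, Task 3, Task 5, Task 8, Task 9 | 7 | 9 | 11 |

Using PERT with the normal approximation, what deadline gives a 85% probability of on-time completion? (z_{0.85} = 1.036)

44.6 days

te_Task 1 = (2 + 4·6 + 16)/6 = 42/6 = 7; σ²_Task 1 = ((16−2)/6)² = 5.444
te_Task 2 = (3 + 4·4 + 17)/6 = 36/6 = 6; σ²_Task 2 = ((17−3)/6)² = 5.444
te_Task 3 = (3 + 4·8 + 25)/6 = 60/6 = 10; σ²_Task 3 = ((25−3)/6)² = 13.444
te_Task 4 = (5 + 4·7 + 9)/6 = 42/6 = 7; σ²_Task 4 = ((9−5)/6)² = 0.444
te_Task 5 = (2 + 4·4 + 18)/6 = 36/6 = 6; σ²_Task 5 = ((18−2)/6)² = 7.111
te_Task 6 = (1 + 4·4 + 13)/6 = 30/6 = 5; σ²_Task 6 = ((13−1)/6)² = 4.000
te_Task 7 = (7 + 4·11 + 21)/6 = 72/6 = 12; σ²_Task 7 = ((21−7)/6)² = 5.444
te_Task 8 = (5 + 4·10 + 15)/6 = 60/6 = 10; σ²_Task 8 = ((15−5)/6)² = 2.778
te_Task 9 = (2 + 4·5 + 20)/6 = 42/6 = 7; σ²_Task 9 = ((20−2)/6)² = 9.000
te_Task 10 = (7 + 4·9 + 11)/6 = 54/6 = 9; σ²_Task 10 = ((11−7)/6)² = 0.444

Forward pass:
ES_Task 1 = 0; EF_Task 1 = 7
ES_Task 2 = 0; EF_Task 2 = 6
ES_Task 3 = 0; EF_Task 3 = 10
ES_Task 4 = 0; EF_Task 4 = 7
ES_Task 5 = max(EF_Task 1=7, EF_Task 4=7) = 7; EF_Task 5 = 7+6 = 13
ES_Task 6 = 7; EF_Task 6 = 7+5 = 12
ES_Task 7 = max(EF_Task 2=6, EF_Task 6=12) = 12; EF_Task 7 = 12+12 = 24
ES_Task 8 = 12; EF_Task 8 = 12+10 = 22
ES_Task 9 = 24; EF_Task 9 = 24+7 = 31
ES_Task 10 = max(EF_Task 1=7, EF_Task 2=6, EF_Task 3=10, EF_Task 5=13, EF_Task 8=22, EF_Task 9=31) = 31; EF_Task 10 = 31+9 = 40
Expected project duration μ = 40 days. Critical path: Task 4 → Task 6 → Task 7 → Task 9 → Task 10.

Variance along critical path = 0.444 + 4.000 + 5.444 + 9.000 + 0.444 = 19.333; σ = 4.397 days.
D = μ + z·σ = 40 + 1.036·4.397 = 44.6 days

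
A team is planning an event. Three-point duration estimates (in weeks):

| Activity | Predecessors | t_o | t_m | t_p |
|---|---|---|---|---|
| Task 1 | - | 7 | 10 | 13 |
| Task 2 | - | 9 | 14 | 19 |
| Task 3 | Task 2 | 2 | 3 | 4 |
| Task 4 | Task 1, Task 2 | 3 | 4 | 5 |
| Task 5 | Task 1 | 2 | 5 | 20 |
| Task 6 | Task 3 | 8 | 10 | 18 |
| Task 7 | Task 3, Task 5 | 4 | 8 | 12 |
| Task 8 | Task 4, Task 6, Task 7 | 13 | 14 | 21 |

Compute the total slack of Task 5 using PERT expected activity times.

te_Task 1 = (7 + 4·10 + 13)/6 = 60/6 = 10
te_Task 2 = (9 + 4·14 + 19)/6 = 84/6 = 14
te_Task 3 = (2 + 4·3 + 4)/6 = 18/6 = 3
te_Task 4 = (3 + 4·4 + 5)/6 = 24/6 = 4
te_Task 5 = (2 + 4·5 + 20)/6 = 42/6 = 7
te_Task 6 = (8 + 4·10 + 18)/6 = 66/6 = 11
te_Task 7 = (4 + 4·8 + 12)/6 = 48/6 = 8
te_Task 8 = (13 + 4·14 + 21)/6 = 90/6 = 15

Forward pass:
ES_Task 1 = 0; EF_Task 1 = 10
ES_Task 2 = 0; EF_Task 2 = 14
ES_Task 3 = 14; EF_Task 3 = 14+3 = 17
ES_Task 4 = max(EF_Task 1=10, EF_Task 2=14) = 14; EF_Task 4 = 14+4 = 18
ES_Task 5 = 10; EF_Task 5 = 10+7 = 17
ES_Task 6 = 17; EF_Task 6 = 17+11 = 28
ES_Task 7 = max(EF_Task 3=17, EF_Task 5=17) = 17; EF_Task 7 = 17+8 = 25
ES_Task 8 = max(EF_Task 4=18, EF_Task 6=28, EF_Task 7=25) = 28; EF_Task 8 = 28+15 = 43
Expected project duration μ = 43 weeks. Critical path: Task 2 → Task 3 → Task 6 → Task 8.

Backward pass:
LF_Task 8 = 43; LS_Task 8 = 43−15 = 28
LF_Task 7 = LS_Task 8 = 28; LS_Task 7 = 28−8 = 20
LF_Task 6 = LS_Task 8 = 28; LS_Task 6 = 28−11 = 17
LF_Task 5 = LS_Task 7 = 20; LS_Task 5 = 20−7 = 13
LF_Task 4 = LS_Task 8 = 28; LS_Task 4 = 28−4 = 24
LF_Task 3 = min(LS_Task 6=17, LS_Task 7=20) = 17; LS_Task 3 = 17−3 = 14
LF_Task 2 = min(LS_Task 3=14, LS_Task 4=24) = 14; LS_Task 2 = 14−14 = 0
LF_Task 1 = min(LS_Task 4=24, LS_Task 5=13) = 13; LS_Task 1 = 13−10 = 3
Slack_Task 5 = LS_Task 5 − ES_Task 5 = 13 − 10 = 3

3 weeks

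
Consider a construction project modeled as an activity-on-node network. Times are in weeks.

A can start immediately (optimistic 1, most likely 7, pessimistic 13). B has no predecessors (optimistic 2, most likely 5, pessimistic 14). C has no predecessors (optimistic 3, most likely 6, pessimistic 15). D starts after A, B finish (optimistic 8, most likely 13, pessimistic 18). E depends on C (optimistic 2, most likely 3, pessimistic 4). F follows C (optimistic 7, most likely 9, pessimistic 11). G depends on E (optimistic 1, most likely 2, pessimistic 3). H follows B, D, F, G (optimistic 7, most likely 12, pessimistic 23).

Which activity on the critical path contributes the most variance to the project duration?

te_A = (1 + 4·7 + 13)/6 = 42/6 = 7; σ²_A = ((13−1)/6)² = 4.000
te_B = (2 + 4·5 + 14)/6 = 36/6 = 6; σ²_B = ((14−2)/6)² = 4.000
te_C = (3 + 4·6 + 15)/6 = 42/6 = 7; σ²_C = ((15−3)/6)² = 4.000
te_D = (8 + 4·13 + 18)/6 = 78/6 = 13; σ²_D = ((18−8)/6)² = 2.778
te_E = (2 + 4·3 + 4)/6 = 18/6 = 3; σ²_E = ((4−2)/6)² = 0.111
te_F = (7 + 4·9 + 11)/6 = 54/6 = 9; σ²_F = ((11−7)/6)² = 0.444
te_G = (1 + 4·2 + 3)/6 = 12/6 = 2; σ²_G = ((3−1)/6)² = 0.111
te_H = (7 + 4·12 + 23)/6 = 78/6 = 13; σ²_H = ((23−7)/6)² = 7.111

Forward pass:
ES_A = 0; EF_A = 7
ES_B = 0; EF_B = 6
ES_C = 0; EF_C = 7
ES_D = max(EF_A=7, EF_B=6) = 7; EF_D = 7+13 = 20
ES_E = 7; EF_E = 7+3 = 10
ES_F = 7; EF_F = 7+9 = 16
ES_G = 10; EF_G = 10+2 = 12
ES_H = max(EF_B=6, EF_D=20, EF_F=16, EF_G=12) = 20; EF_H = 20+13 = 33
Expected project duration μ = 33 weeks. Critical path: A → D → H.

Variances on critical path: σ²_A=4.000, σ²_D=2.778, σ²_H=7.111.
Largest is σ²_H = 7.111.

H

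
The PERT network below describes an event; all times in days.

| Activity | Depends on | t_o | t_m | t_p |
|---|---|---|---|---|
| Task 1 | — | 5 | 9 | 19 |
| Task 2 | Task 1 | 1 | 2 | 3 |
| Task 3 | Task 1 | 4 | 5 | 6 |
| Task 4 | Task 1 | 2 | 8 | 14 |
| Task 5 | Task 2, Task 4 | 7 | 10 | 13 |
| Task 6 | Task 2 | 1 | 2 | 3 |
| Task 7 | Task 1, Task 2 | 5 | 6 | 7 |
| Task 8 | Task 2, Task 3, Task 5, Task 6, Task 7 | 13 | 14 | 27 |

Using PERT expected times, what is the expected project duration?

te_Task 1 = (5 + 4·9 + 19)/6 = 60/6 = 10
te_Task 2 = (1 + 4·2 + 3)/6 = 12/6 = 2
te_Task 3 = (4 + 4·5 + 6)/6 = 30/6 = 5
te_Task 4 = (2 + 4·8 + 14)/6 = 48/6 = 8
te_Task 5 = (7 + 4·10 + 13)/6 = 60/6 = 10
te_Task 6 = (1 + 4·2 + 3)/6 = 12/6 = 2
te_Task 7 = (5 + 4·6 + 7)/6 = 36/6 = 6
te_Task 8 = (13 + 4·14 + 27)/6 = 96/6 = 16

Forward pass:
ES_Task 1 = 0; EF_Task 1 = 10
ES_Task 2 = 10; EF_Task 2 = 10+2 = 12
ES_Task 3 = 10; EF_Task 3 = 10+5 = 15
ES_Task 4 = 10; EF_Task 4 = 10+8 = 18
ES_Task 5 = max(EF_Task 2=12, EF_Task 4=18) = 18; EF_Task 5 = 18+10 = 28
ES_Task 6 = 12; EF_Task 6 = 12+2 = 14
ES_Task 7 = max(EF_Task 1=10, EF_Task 2=12) = 12; EF_Task 7 = 12+6 = 18
ES_Task 8 = max(EF_Task 2=12, EF_Task 3=15, EF_Task 5=28, EF_Task 6=14, EF_Task 7=18) = 28; EF_Task 8 = 28+16 = 44
Expected project duration μ = 44 days. Critical path: Task 1 → Task 4 → Task 5 → Task 8.

44 days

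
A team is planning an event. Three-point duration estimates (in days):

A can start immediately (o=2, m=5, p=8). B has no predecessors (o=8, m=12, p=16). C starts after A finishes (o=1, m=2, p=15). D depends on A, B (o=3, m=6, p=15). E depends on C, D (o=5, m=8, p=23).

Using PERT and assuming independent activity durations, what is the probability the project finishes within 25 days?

0.149

te_A = (2 + 4·5 + 8)/6 = 30/6 = 5; σ²_A = ((8−2)/6)² = 1.000
te_B = (8 + 4·12 + 16)/6 = 72/6 = 12; σ²_B = ((16−8)/6)² = 1.778
te_C = (1 + 4·2 + 15)/6 = 24/6 = 4; σ²_C = ((15−1)/6)² = 5.444
te_D = (3 + 4·6 + 15)/6 = 42/6 = 7; σ²_D = ((15−3)/6)² = 4.000
te_E = (5 + 4·8 + 23)/6 = 60/6 = 10; σ²_E = ((23−5)/6)² = 9.000

Forward pass:
ES_A = 0; EF_A = 5
ES_B = 0; EF_B = 12
ES_C = 5; EF_C = 5+4 = 9
ES_D = max(EF_A=5, EF_B=12) = 12; EF_D = 12+7 = 19
ES_E = max(EF_C=9, EF_D=19) = 19; EF_E = 19+10 = 29
Expected project duration μ = 29 days. Critical path: B → D → E.

Variance along critical path = 1.778 + 4.000 + 9.000 = 14.778; σ = √14.778 = 3.844 days.
Z = (25 − 29) / 3.844 = -1.041
P(T ≤ 25) = Φ(-1.041) ≈ 0.149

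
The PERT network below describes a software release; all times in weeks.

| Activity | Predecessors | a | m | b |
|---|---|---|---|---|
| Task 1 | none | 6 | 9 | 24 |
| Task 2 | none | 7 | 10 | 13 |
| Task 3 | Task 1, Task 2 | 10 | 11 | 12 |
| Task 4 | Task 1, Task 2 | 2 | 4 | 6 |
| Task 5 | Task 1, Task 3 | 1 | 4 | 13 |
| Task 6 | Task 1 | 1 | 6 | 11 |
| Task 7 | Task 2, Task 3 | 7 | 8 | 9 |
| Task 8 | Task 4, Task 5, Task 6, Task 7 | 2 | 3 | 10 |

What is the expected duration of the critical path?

te_Task 1 = (6 + 4·9 + 24)/6 = 66/6 = 11
te_Task 2 = (7 + 4·10 + 13)/6 = 60/6 = 10
te_Task 3 = (10 + 4·11 + 12)/6 = 66/6 = 11
te_Task 4 = (2 + 4·4 + 6)/6 = 24/6 = 4
te_Task 5 = (1 + 4·4 + 13)/6 = 30/6 = 5
te_Task 6 = (1 + 4·6 + 11)/6 = 36/6 = 6
te_Task 7 = (7 + 4·8 + 9)/6 = 48/6 = 8
te_Task 8 = (2 + 4·3 + 10)/6 = 24/6 = 4

Forward pass:
ES_Task 1 = 0; EF_Task 1 = 11
ES_Task 2 = 0; EF_Task 2 = 10
ES_Task 3 = max(EF_Task 1=11, EF_Task 2=10) = 11; EF_Task 3 = 11+11 = 22
ES_Task 4 = max(EF_Task 1=11, EF_Task 2=10) = 11; EF_Task 4 = 11+4 = 15
ES_Task 5 = max(EF_Task 1=11, EF_Task 3=22) = 22; EF_Task 5 = 22+5 = 27
ES_Task 6 = 11; EF_Task 6 = 11+6 = 17
ES_Task 7 = max(EF_Task 2=10, EF_Task 3=22) = 22; EF_Task 7 = 22+8 = 30
ES_Task 8 = max(EF_Task 4=15, EF_Task 5=27, EF_Task 6=17, EF_Task 7=30) = 30; EF_Task 8 = 30+4 = 34
Expected project duration μ = 34 weeks. Critical path: Task 1 → Task 3 → Task 7 → Task 8.

34 weeks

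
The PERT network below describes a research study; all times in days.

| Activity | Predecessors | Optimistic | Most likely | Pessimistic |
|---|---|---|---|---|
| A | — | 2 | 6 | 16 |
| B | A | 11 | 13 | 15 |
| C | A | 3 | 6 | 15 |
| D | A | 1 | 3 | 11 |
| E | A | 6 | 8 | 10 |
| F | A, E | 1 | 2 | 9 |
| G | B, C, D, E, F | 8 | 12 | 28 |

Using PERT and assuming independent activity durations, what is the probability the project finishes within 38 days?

0.834

te_A = (2 + 4·6 + 16)/6 = 42/6 = 7; σ²_A = ((16−2)/6)² = 5.444
te_B = (11 + 4·13 + 15)/6 = 78/6 = 13; σ²_B = ((15−11)/6)² = 0.444
te_C = (3 + 4·6 + 15)/6 = 42/6 = 7; σ²_C = ((15−3)/6)² = 4.000
te_D = (1 + 4·3 + 11)/6 = 24/6 = 4; σ²_D = ((11−1)/6)² = 2.778
te_E = (6 + 4·8 + 10)/6 = 48/6 = 8; σ²_E = ((10−6)/6)² = 0.444
te_F = (1 + 4·2 + 9)/6 = 18/6 = 3; σ²_F = ((9−1)/6)² = 1.778
te_G = (8 + 4·12 + 28)/6 = 84/6 = 14; σ²_G = ((28−8)/6)² = 11.111

Forward pass:
ES_A = 0; EF_A = 7
ES_B = 7; EF_B = 7+13 = 20
ES_C = 7; EF_C = 7+7 = 14
ES_D = 7; EF_D = 7+4 = 11
ES_E = 7; EF_E = 7+8 = 15
ES_F = max(EF_A=7, EF_E=15) = 15; EF_F = 15+3 = 18
ES_G = max(EF_B=20, EF_C=14, EF_D=11, EF_E=15, EF_F=18) = 20; EF_G = 20+14 = 34
Expected project duration μ = 34 days. Critical path: A → B → G.

Variance along critical path = 5.444 + 0.444 + 11.111 = 17.000; σ = √17.000 = 4.123 days.
Z = (38 − 34) / 4.123 = 0.970
P(T ≤ 38) = Φ(0.970) ≈ 0.834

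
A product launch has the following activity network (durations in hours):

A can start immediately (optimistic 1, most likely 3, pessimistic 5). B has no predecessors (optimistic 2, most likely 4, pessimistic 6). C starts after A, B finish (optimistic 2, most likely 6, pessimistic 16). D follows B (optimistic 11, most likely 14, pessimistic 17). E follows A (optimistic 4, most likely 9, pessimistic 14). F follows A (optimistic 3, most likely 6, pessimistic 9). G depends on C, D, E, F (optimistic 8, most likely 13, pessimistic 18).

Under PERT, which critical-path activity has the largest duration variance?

te_A = (1 + 4·3 + 5)/6 = 18/6 = 3; σ²_A = ((5−1)/6)² = 0.444
te_B = (2 + 4·4 + 6)/6 = 24/6 = 4; σ²_B = ((6−2)/6)² = 0.444
te_C = (2 + 4·6 + 16)/6 = 42/6 = 7; σ²_C = ((16−2)/6)² = 5.444
te_D = (11 + 4·14 + 17)/6 = 84/6 = 14; σ²_D = ((17−11)/6)² = 1.000
te_E = (4 + 4·9 + 14)/6 = 54/6 = 9; σ²_E = ((14−4)/6)² = 2.778
te_F = (3 + 4·6 + 9)/6 = 36/6 = 6; σ²_F = ((9−3)/6)² = 1.000
te_G = (8 + 4·13 + 18)/6 = 78/6 = 13; σ²_G = ((18−8)/6)² = 2.778

Forward pass:
ES_A = 0; EF_A = 3
ES_B = 0; EF_B = 4
ES_C = max(EF_A=3, EF_B=4) = 4; EF_C = 4+7 = 11
ES_D = 4; EF_D = 4+14 = 18
ES_E = 3; EF_E = 3+9 = 12
ES_F = 3; EF_F = 3+6 = 9
ES_G = max(EF_C=11, EF_D=18, EF_E=12, EF_F=9) = 18; EF_G = 18+13 = 31
Expected project duration μ = 31 hours. Critical path: B → D → G.

Variances on critical path: σ²_B=0.444, σ²_D=1.000, σ²_G=2.778.
Largest is σ²_G = 2.778.

G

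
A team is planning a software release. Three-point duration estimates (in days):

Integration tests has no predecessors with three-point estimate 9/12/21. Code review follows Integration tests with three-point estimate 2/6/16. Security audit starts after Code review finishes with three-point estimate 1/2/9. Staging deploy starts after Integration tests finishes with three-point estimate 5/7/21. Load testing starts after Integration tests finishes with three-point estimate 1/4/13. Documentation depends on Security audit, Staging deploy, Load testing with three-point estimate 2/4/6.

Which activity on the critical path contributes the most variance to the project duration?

Code review

te_Integration tests = (9 + 4·12 + 21)/6 = 78/6 = 13; σ²_Integration tests = ((21−9)/6)² = 4.000
te_Code review = (2 + 4·6 + 16)/6 = 42/6 = 7; σ²_Code review = ((16−2)/6)² = 5.444
te_Security audit = (1 + 4·2 + 9)/6 = 18/6 = 3; σ²_Security audit = ((9−1)/6)² = 1.778
te_Staging deploy = (5 + 4·7 + 21)/6 = 54/6 = 9; σ²_Staging deploy = ((21−5)/6)² = 7.111
te_Load testing = (1 + 4·4 + 13)/6 = 30/6 = 5; σ²_Load testing = ((13−1)/6)² = 4.000
te_Documentation = (2 + 4·4 + 6)/6 = 24/6 = 4; σ²_Documentation = ((6−2)/6)² = 0.444

Forward pass:
ES_Integration tests = 0; EF_Integration tests = 13
ES_Code review = 13; EF_Code review = 13+7 = 20
ES_Security audit = 20; EF_Security audit = 20+3 = 23
ES_Staging deploy = 13; EF_Staging deploy = 13+9 = 22
ES_Load testing = 13; EF_Load testing = 13+5 = 18
ES_Documentation = max(EF_Security audit=23, EF_Staging deploy=22, EF_Load testing=18) = 23; EF_Documentation = 23+4 = 27
Expected project duration μ = 27 days. Critical path: Integration tests → Code review → Security audit → Documentation.

Variances on critical path: σ²_Integration tests=4.000, σ²_Code review=5.444, σ²_Security audit=1.778, σ²_Documentation=0.444.
Largest is σ²_Code review = 5.444.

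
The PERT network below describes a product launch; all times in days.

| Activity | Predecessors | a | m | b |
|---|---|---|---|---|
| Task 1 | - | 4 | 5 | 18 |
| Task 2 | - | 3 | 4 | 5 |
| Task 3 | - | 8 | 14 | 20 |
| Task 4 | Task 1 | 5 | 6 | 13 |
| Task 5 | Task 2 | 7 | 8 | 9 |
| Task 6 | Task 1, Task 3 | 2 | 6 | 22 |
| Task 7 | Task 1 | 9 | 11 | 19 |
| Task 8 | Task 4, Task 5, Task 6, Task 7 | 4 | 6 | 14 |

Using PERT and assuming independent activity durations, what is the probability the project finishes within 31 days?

0.682

te_Task 1 = (4 + 4·5 + 18)/6 = 42/6 = 7; σ²_Task 1 = ((18−4)/6)² = 5.444
te_Task 2 = (3 + 4·4 + 5)/6 = 24/6 = 4; σ²_Task 2 = ((5−3)/6)² = 0.111
te_Task 3 = (8 + 4·14 + 20)/6 = 84/6 = 14; σ²_Task 3 = ((20−8)/6)² = 4.000
te_Task 4 = (5 + 4·6 + 13)/6 = 42/6 = 7; σ²_Task 4 = ((13−5)/6)² = 1.778
te_Task 5 = (7 + 4·8 + 9)/6 = 48/6 = 8; σ²_Task 5 = ((9−7)/6)² = 0.111
te_Task 6 = (2 + 4·6 + 22)/6 = 48/6 = 8; σ²_Task 6 = ((22−2)/6)² = 11.111
te_Task 7 = (9 + 4·11 + 19)/6 = 72/6 = 12; σ²_Task 7 = ((19−9)/6)² = 2.778
te_Task 8 = (4 + 4·6 + 14)/6 = 42/6 = 7; σ²_Task 8 = ((14−4)/6)² = 2.778

Forward pass:
ES_Task 1 = 0; EF_Task 1 = 7
ES_Task 2 = 0; EF_Task 2 = 4
ES_Task 3 = 0; EF_Task 3 = 14
ES_Task 4 = 7; EF_Task 4 = 7+7 = 14
ES_Task 5 = 4; EF_Task 5 = 4+8 = 12
ES_Task 6 = max(EF_Task 1=7, EF_Task 3=14) = 14; EF_Task 6 = 14+8 = 22
ES_Task 7 = 7; EF_Task 7 = 7+12 = 19
ES_Task 8 = max(EF_Task 4=14, EF_Task 5=12, EF_Task 6=22, EF_Task 7=19) = 22; EF_Task 8 = 22+7 = 29
Expected project duration μ = 29 days. Critical path: Task 3 → Task 6 → Task 8.

Variance along critical path = 4.000 + 11.111 + 2.778 = 17.889; σ = √17.889 = 4.230 days.
Z = (31 − 29) / 4.230 = 0.473
P(T ≤ 31) = Φ(0.473) ≈ 0.682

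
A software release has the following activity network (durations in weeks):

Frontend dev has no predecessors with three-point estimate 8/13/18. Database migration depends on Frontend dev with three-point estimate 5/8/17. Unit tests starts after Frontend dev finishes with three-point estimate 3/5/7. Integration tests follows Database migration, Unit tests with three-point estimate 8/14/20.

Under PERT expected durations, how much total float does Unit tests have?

te_Frontend dev = (8 + 4·13 + 18)/6 = 78/6 = 13
te_Database migration = (5 + 4·8 + 17)/6 = 54/6 = 9
te_Unit tests = (3 + 4·5 + 7)/6 = 30/6 = 5
te_Integration tests = (8 + 4·14 + 20)/6 = 84/6 = 14

Forward pass:
ES_Frontend dev = 0; EF_Frontend dev = 13
ES_Database migration = 13; EF_Database migration = 13+9 = 22
ES_Unit tests = 13; EF_Unit tests = 13+5 = 18
ES_Integration tests = max(EF_Database migration=22, EF_Unit tests=18) = 22; EF_Integration tests = 22+14 = 36
Expected project duration μ = 36 weeks. Critical path: Frontend dev → Database migration → Integration tests.

Backward pass:
LF_Integration tests = 36; LS_Integration tests = 36−14 = 22
LF_Unit tests = LS_Integration tests = 22; LS_Unit tests = 22−5 = 17
LF_Database migration = LS_Integration tests = 22; LS_Database migration = 22−9 = 13
LF_Frontend dev = min(LS_Database migration=13, LS_Unit tests=17) = 13; LS_Frontend dev = 13−13 = 0
Slack_Unit tests = LS_Unit tests − ES_Unit tests = 17 − 13 = 4

4 weeks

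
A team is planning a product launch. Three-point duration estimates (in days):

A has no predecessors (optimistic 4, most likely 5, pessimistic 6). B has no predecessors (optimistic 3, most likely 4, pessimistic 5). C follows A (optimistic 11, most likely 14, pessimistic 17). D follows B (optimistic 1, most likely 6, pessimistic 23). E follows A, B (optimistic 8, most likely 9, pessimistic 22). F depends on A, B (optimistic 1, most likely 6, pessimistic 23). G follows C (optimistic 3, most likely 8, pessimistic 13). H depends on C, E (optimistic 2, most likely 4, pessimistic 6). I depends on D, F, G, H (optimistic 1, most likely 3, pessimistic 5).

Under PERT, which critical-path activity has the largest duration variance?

te_A = (4 + 4·5 + 6)/6 = 30/6 = 5; σ²_A = ((6−4)/6)² = 0.111
te_B = (3 + 4·4 + 5)/6 = 24/6 = 4; σ²_B = ((5−3)/6)² = 0.111
te_C = (11 + 4·14 + 17)/6 = 84/6 = 14; σ²_C = ((17−11)/6)² = 1.000
te_D = (1 + 4·6 + 23)/6 = 48/6 = 8; σ²_D = ((23−1)/6)² = 13.444
te_E = (8 + 4·9 + 22)/6 = 66/6 = 11; σ²_E = ((22−8)/6)² = 5.444
te_F = (1 + 4·6 + 23)/6 = 48/6 = 8; σ²_F = ((23−1)/6)² = 13.444
te_G = (3 + 4·8 + 13)/6 = 48/6 = 8; σ²_G = ((13−3)/6)² = 2.778
te_H = (2 + 4·4 + 6)/6 = 24/6 = 4; σ²_H = ((6−2)/6)² = 0.444
te_I = (1 + 4·3 + 5)/6 = 18/6 = 3; σ²_I = ((5−1)/6)² = 0.444

Forward pass:
ES_A = 0; EF_A = 5
ES_B = 0; EF_B = 4
ES_C = 5; EF_C = 5+14 = 19
ES_D = 4; EF_D = 4+8 = 12
ES_E = max(EF_A=5, EF_B=4) = 5; EF_E = 5+11 = 16
ES_F = max(EF_A=5, EF_B=4) = 5; EF_F = 5+8 = 13
ES_G = 19; EF_G = 19+8 = 27
ES_H = max(EF_C=19, EF_E=16) = 19; EF_H = 19+4 = 23
ES_I = max(EF_D=12, EF_F=13, EF_G=27, EF_H=23) = 27; EF_I = 27+3 = 30
Expected project duration μ = 30 days. Critical path: A → C → G → I.

Variances on critical path: σ²_A=0.111, σ²_C=1.000, σ²_G=2.778, σ²_I=0.444.
Largest is σ²_G = 2.778.

G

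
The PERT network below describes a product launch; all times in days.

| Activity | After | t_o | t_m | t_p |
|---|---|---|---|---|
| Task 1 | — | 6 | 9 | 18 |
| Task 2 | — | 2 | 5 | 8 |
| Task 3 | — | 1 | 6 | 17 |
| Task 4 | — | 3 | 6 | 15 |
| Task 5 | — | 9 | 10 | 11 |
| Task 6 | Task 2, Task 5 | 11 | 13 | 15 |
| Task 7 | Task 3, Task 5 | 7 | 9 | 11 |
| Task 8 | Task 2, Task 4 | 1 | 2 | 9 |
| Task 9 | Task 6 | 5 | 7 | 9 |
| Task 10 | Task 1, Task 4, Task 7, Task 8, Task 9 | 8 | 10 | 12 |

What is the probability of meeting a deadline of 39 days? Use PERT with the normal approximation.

te_Task 1 = (6 + 4·9 + 18)/6 = 60/6 = 10; σ²_Task 1 = ((18−6)/6)² = 4.000
te_Task 2 = (2 + 4·5 + 8)/6 = 30/6 = 5; σ²_Task 2 = ((8−2)/6)² = 1.000
te_Task 3 = (1 + 4·6 + 17)/6 = 42/6 = 7; σ²_Task 3 = ((17−1)/6)² = 7.111
te_Task 4 = (3 + 4·6 + 15)/6 = 42/6 = 7; σ²_Task 4 = ((15−3)/6)² = 4.000
te_Task 5 = (9 + 4·10 + 11)/6 = 60/6 = 10; σ²_Task 5 = ((11−9)/6)² = 0.111
te_Task 6 = (11 + 4·13 + 15)/6 = 78/6 = 13; σ²_Task 6 = ((15−11)/6)² = 0.444
te_Task 7 = (7 + 4·9 + 11)/6 = 54/6 = 9; σ²_Task 7 = ((11−7)/6)² = 0.444
te_Task 8 = (1 + 4·2 + 9)/6 = 18/6 = 3; σ²_Task 8 = ((9−1)/6)² = 1.778
te_Task 9 = (5 + 4·7 + 9)/6 = 42/6 = 7; σ²_Task 9 = ((9−5)/6)² = 0.444
te_Task 10 = (8 + 4·10 + 12)/6 = 60/6 = 10; σ²_Task 10 = ((12−8)/6)² = 0.444

Forward pass:
ES_Task 1 = 0; EF_Task 1 = 10
ES_Task 2 = 0; EF_Task 2 = 5
ES_Task 3 = 0; EF_Task 3 = 7
ES_Task 4 = 0; EF_Task 4 = 7
ES_Task 5 = 0; EF_Task 5 = 10
ES_Task 6 = max(EF_Task 2=5, EF_Task 5=10) = 10; EF_Task 6 = 10+13 = 23
ES_Task 7 = max(EF_Task 3=7, EF_Task 5=10) = 10; EF_Task 7 = 10+9 = 19
ES_Task 8 = max(EF_Task 2=5, EF_Task 4=7) = 7; EF_Task 8 = 7+3 = 10
ES_Task 9 = 23; EF_Task 9 = 23+7 = 30
ES_Task 10 = max(EF_Task 1=10, EF_Task 4=7, EF_Task 7=19, EF_Task 8=10, EF_Task 9=30) = 30; EF_Task 10 = 30+10 = 40
Expected project duration μ = 40 days. Critical path: Task 5 → Task 6 → Task 9 → Task 10.

Variance along critical path = 0.111 + 0.444 + 0.444 + 0.444 = 1.444; σ = √1.444 = 1.202 days.
Z = (39 − 40) / 1.202 = -0.832
P(T ≤ 39) = Φ(-0.832) ≈ 0.203

0.203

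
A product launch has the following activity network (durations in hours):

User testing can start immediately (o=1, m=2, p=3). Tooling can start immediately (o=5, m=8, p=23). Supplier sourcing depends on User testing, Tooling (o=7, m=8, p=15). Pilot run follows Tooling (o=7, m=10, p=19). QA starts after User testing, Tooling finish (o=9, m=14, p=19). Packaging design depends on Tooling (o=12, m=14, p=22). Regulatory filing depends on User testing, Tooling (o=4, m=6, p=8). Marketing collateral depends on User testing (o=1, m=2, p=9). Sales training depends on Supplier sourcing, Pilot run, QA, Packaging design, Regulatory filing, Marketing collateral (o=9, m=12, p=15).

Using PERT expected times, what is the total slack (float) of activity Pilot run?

4 hours

te_User testing = (1 + 4·2 + 3)/6 = 12/6 = 2
te_Tooling = (5 + 4·8 + 23)/6 = 60/6 = 10
te_Supplier sourcing = (7 + 4·8 + 15)/6 = 54/6 = 9
te_Pilot run = (7 + 4·10 + 19)/6 = 66/6 = 11
te_QA = (9 + 4·14 + 19)/6 = 84/6 = 14
te_Packaging design = (12 + 4·14 + 22)/6 = 90/6 = 15
te_Regulatory filing = (4 + 4·6 + 8)/6 = 36/6 = 6
te_Marketing collateral = (1 + 4·2 + 9)/6 = 18/6 = 3
te_Sales training = (9 + 4·12 + 15)/6 = 72/6 = 12

Forward pass:
ES_User testing = 0; EF_User testing = 2
ES_Tooling = 0; EF_Tooling = 10
ES_Supplier sourcing = max(EF_User testing=2, EF_Tooling=10) = 10; EF_Supplier sourcing = 10+9 = 19
ES_Pilot run = 10; EF_Pilot run = 10+11 = 21
ES_QA = max(EF_User testing=2, EF_Tooling=10) = 10; EF_QA = 10+14 = 24
ES_Packaging design = 10; EF_Packaging design = 10+15 = 25
ES_Regulatory filing = max(EF_User testing=2, EF_Tooling=10) = 10; EF_Regulatory filing = 10+6 = 16
ES_Marketing collateral = 2; EF_Marketing collateral = 2+3 = 5
ES_Sales training = max(EF_Supplier sourcing=19, EF_Pilot run=21, EF_QA=24, EF_Packaging design=25, EF_Regulatory filing=16, EF_Marketing collateral=5) = 25; EF_Sales training = 25+12 = 37
Expected project duration μ = 37 hours. Critical path: Tooling → Packaging design → Sales training.

Backward pass:
LF_Sales training = 37; LS_Sales training = 37−12 = 25
LF_Marketing collateral = LS_Sales training = 25; LS_Marketing collateral = 25−3 = 22
LF_Regulatory filing = LS_Sales training = 25; LS_Regulatory filing = 25−6 = 19
LF_Packaging design = LS_Sales training = 25; LS_Packaging design = 25−15 = 10
LF_QA = LS_Sales training = 25; LS_QA = 25−14 = 11
LF_Pilot run = LS_Sales training = 25; LS_Pilot run = 25−11 = 14
LF_Supplier sourcing = LS_Sales training = 25; LS_Supplier sourcing = 25−9 = 16
LF_Tooling = min(LS_Supplier sourcing=16, LS_Pilot run=14, LS_QA=11, LS_Packaging design=10, LS_Regulatory filing=19) = 10; LS_Tooling = 10−10 = 0
LF_User testing = min(LS_Supplier sourcing=16, LS_QA=11, LS_Regulatory filing=19, LS_Marketing collateral=22) = 11; LS_User testing = 11−2 = 9
Slack_Pilot run = LS_Pilot run − ES_Pilot run = 14 − 10 = 4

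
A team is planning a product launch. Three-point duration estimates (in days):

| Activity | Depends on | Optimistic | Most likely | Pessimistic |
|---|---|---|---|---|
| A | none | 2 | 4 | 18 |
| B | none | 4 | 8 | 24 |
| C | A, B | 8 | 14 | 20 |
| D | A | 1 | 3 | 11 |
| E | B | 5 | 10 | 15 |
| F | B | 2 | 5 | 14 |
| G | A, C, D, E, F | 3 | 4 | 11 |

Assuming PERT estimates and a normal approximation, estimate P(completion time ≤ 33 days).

0.835

te_A = (2 + 4·4 + 18)/6 = 36/6 = 6; σ²_A = ((18−2)/6)² = 7.111
te_B = (4 + 4·8 + 24)/6 = 60/6 = 10; σ²_B = ((24−4)/6)² = 11.111
te_C = (8 + 4·14 + 20)/6 = 84/6 = 14; σ²_C = ((20−8)/6)² = 4.000
te_D = (1 + 4·3 + 11)/6 = 24/6 = 4; σ²_D = ((11−1)/6)² = 2.778
te_E = (5 + 4·10 + 15)/6 = 60/6 = 10; σ²_E = ((15−5)/6)² = 2.778
te_F = (2 + 4·5 + 14)/6 = 36/6 = 6; σ²_F = ((14−2)/6)² = 4.000
te_G = (3 + 4·4 + 11)/6 = 30/6 = 5; σ²_G = ((11−3)/6)² = 1.778

Forward pass:
ES_A = 0; EF_A = 6
ES_B = 0; EF_B = 10
ES_C = max(EF_A=6, EF_B=10) = 10; EF_C = 10+14 = 24
ES_D = 6; EF_D = 6+4 = 10
ES_E = 10; EF_E = 10+10 = 20
ES_F = 10; EF_F = 10+6 = 16
ES_G = max(EF_A=6, EF_C=24, EF_D=10, EF_E=20, EF_F=16) = 24; EF_G = 24+5 = 29
Expected project duration μ = 29 days. Critical path: B → C → G.

Variance along critical path = 11.111 + 4.000 + 1.778 = 16.889; σ = √16.889 = 4.110 days.
Z = (33 − 29) / 4.110 = 0.973
P(T ≤ 33) = Φ(0.973) ≈ 0.835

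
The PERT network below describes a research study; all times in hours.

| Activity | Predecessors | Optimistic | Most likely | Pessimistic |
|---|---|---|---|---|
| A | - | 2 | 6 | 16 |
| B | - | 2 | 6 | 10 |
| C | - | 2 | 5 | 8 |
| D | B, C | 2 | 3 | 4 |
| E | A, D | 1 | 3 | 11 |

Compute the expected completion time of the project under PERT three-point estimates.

13 hours

te_A = (2 + 4·6 + 16)/6 = 42/6 = 7
te_B = (2 + 4·6 + 10)/6 = 36/6 = 6
te_C = (2 + 4·5 + 8)/6 = 30/6 = 5
te_D = (2 + 4·3 + 4)/6 = 18/6 = 3
te_E = (1 + 4·3 + 11)/6 = 24/6 = 4

Forward pass:
ES_A = 0; EF_A = 7
ES_B = 0; EF_B = 6
ES_C = 0; EF_C = 5
ES_D = max(EF_B=6, EF_C=5) = 6; EF_D = 6+3 = 9
ES_E = max(EF_A=7, EF_D=9) = 9; EF_E = 9+4 = 13
Expected project duration μ = 13 hours. Critical path: B → D → E.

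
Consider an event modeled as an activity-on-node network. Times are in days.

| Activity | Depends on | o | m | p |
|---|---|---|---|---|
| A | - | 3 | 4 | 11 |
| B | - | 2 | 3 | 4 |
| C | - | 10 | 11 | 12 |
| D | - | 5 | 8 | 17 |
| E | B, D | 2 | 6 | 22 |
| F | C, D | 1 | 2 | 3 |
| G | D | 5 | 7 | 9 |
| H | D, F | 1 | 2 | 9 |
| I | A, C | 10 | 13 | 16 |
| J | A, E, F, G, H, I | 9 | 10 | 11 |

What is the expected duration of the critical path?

34 days

te_A = (3 + 4·4 + 11)/6 = 30/6 = 5
te_B = (2 + 4·3 + 4)/6 = 18/6 = 3
te_C = (10 + 4·11 + 12)/6 = 66/6 = 11
te_D = (5 + 4·8 + 17)/6 = 54/6 = 9
te_E = (2 + 4·6 + 22)/6 = 48/6 = 8
te_F = (1 + 4·2 + 3)/6 = 12/6 = 2
te_G = (5 + 4·7 + 9)/6 = 42/6 = 7
te_H = (1 + 4·2 + 9)/6 = 18/6 = 3
te_I = (10 + 4·13 + 16)/6 = 78/6 = 13
te_J = (9 + 4·10 + 11)/6 = 60/6 = 10

Forward pass:
ES_A = 0; EF_A = 5
ES_B = 0; EF_B = 3
ES_C = 0; EF_C = 11
ES_D = 0; EF_D = 9
ES_E = max(EF_B=3, EF_D=9) = 9; EF_E = 9+8 = 17
ES_F = max(EF_C=11, EF_D=9) = 11; EF_F = 11+2 = 13
ES_G = 9; EF_G = 9+7 = 16
ES_H = max(EF_D=9, EF_F=13) = 13; EF_H = 13+3 = 16
ES_I = max(EF_A=5, EF_C=11) = 11; EF_I = 11+13 = 24
ES_J = max(EF_A=5, EF_E=17, EF_F=13, EF_G=16, EF_H=16, EF_I=24) = 24; EF_J = 24+10 = 34
Expected project duration μ = 34 days. Critical path: C → I → J.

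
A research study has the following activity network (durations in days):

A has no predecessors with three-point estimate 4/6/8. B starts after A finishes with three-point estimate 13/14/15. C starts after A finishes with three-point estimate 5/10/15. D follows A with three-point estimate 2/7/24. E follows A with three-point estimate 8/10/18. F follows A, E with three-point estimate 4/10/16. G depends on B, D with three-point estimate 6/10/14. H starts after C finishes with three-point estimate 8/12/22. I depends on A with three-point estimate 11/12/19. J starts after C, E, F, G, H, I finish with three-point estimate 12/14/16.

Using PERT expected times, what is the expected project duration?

44 days

te_A = (4 + 4·6 + 8)/6 = 36/6 = 6
te_B = (13 + 4·14 + 15)/6 = 84/6 = 14
te_C = (5 + 4·10 + 15)/6 = 60/6 = 10
te_D = (2 + 4·7 + 24)/6 = 54/6 = 9
te_E = (8 + 4·10 + 18)/6 = 66/6 = 11
te_F = (4 + 4·10 + 16)/6 = 60/6 = 10
te_G = (6 + 4·10 + 14)/6 = 60/6 = 10
te_H = (8 + 4·12 + 22)/6 = 78/6 = 13
te_I = (11 + 4·12 + 19)/6 = 78/6 = 13
te_J = (12 + 4·14 + 16)/6 = 84/6 = 14

Forward pass:
ES_A = 0; EF_A = 6
ES_B = 6; EF_B = 6+14 = 20
ES_C = 6; EF_C = 6+10 = 16
ES_D = 6; EF_D = 6+9 = 15
ES_E = 6; EF_E = 6+11 = 17
ES_F = max(EF_A=6, EF_E=17) = 17; EF_F = 17+10 = 27
ES_G = max(EF_B=20, EF_D=15) = 20; EF_G = 20+10 = 30
ES_H = 16; EF_H = 16+13 = 29
ES_I = 6; EF_I = 6+13 = 19
ES_J = max(EF_C=16, EF_E=17, EF_F=27, EF_G=30, EF_H=29, EF_I=19) = 30; EF_J = 30+14 = 44
Expected project duration μ = 44 days. Critical path: A → B → G → J.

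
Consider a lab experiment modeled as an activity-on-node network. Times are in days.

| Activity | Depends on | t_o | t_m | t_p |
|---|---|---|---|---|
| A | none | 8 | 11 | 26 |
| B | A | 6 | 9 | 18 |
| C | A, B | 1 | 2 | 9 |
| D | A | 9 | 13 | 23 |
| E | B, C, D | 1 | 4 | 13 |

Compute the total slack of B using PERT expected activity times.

te_A = (8 + 4·11 + 26)/6 = 78/6 = 13
te_B = (6 + 4·9 + 18)/6 = 60/6 = 10
te_C = (1 + 4·2 + 9)/6 = 18/6 = 3
te_D = (9 + 4·13 + 23)/6 = 84/6 = 14
te_E = (1 + 4·4 + 13)/6 = 30/6 = 5

Forward pass:
ES_A = 0; EF_A = 13
ES_B = 13; EF_B = 13+10 = 23
ES_C = max(EF_A=13, EF_B=23) = 23; EF_C = 23+3 = 26
ES_D = 13; EF_D = 13+14 = 27
ES_E = max(EF_B=23, EF_C=26, EF_D=27) = 27; EF_E = 27+5 = 32
Expected project duration μ = 32 days. Critical path: A → D → E.

Backward pass:
LF_E = 32; LS_E = 32−5 = 27
LF_D = LS_E = 27; LS_D = 27−14 = 13
LF_C = LS_E = 27; LS_C = 27−3 = 24
LF_B = min(LS_C=24, LS_E=27) = 24; LS_B = 24−10 = 14
LF_A = min(LS_B=14, LS_C=24, LS_D=13) = 13; LS_A = 13−13 = 0
Slack_B = LS_B − ES_B = 14 − 13 = 1

1 days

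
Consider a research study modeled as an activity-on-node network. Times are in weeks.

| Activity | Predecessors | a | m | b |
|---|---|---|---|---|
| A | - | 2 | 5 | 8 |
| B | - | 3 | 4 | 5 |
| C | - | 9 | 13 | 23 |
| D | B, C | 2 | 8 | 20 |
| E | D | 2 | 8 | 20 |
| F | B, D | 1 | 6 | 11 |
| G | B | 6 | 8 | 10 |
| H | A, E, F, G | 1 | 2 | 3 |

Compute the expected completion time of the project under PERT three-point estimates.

34 weeks

te_A = (2 + 4·5 + 8)/6 = 30/6 = 5
te_B = (3 + 4·4 + 5)/6 = 24/6 = 4
te_C = (9 + 4·13 + 23)/6 = 84/6 = 14
te_D = (2 + 4·8 + 20)/6 = 54/6 = 9
te_E = (2 + 4·8 + 20)/6 = 54/6 = 9
te_F = (1 + 4·6 + 11)/6 = 36/6 = 6
te_G = (6 + 4·8 + 10)/6 = 48/6 = 8
te_H = (1 + 4·2 + 3)/6 = 12/6 = 2

Forward pass:
ES_A = 0; EF_A = 5
ES_B = 0; EF_B = 4
ES_C = 0; EF_C = 14
ES_D = max(EF_B=4, EF_C=14) = 14; EF_D = 14+9 = 23
ES_E = 23; EF_E = 23+9 = 32
ES_F = max(EF_B=4, EF_D=23) = 23; EF_F = 23+6 = 29
ES_G = 4; EF_G = 4+8 = 12
ES_H = max(EF_A=5, EF_E=32, EF_F=29, EF_G=12) = 32; EF_H = 32+2 = 34
Expected project duration μ = 34 weeks. Critical path: C → D → E → H.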